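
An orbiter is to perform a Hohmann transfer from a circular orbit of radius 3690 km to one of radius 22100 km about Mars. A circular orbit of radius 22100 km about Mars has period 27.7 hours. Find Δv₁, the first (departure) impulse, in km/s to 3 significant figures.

Δv₁ = 1.05 km/s

From Kepler's third law T² = 4π²r³/μ at r = 22100 km, T = 27.7 hours = 27.7 × 3600 s = 99720 s: μ = 4π²r³/T² = 42852.1 km³/s².
Transfer-ellipse semi-major axis a_t = (r₁ + r₂)/2 = (3690 + 22100)/2 = 12895 km.
Circular speed at r = 3690 km: v_c = √(μ/r) = 3.408 km/s.
Vis-viva on the transfer ellipse at r = 3690 km gives v_t = √[μ(2/r − 1/a_t)] = 4.461 km/s.
Δv₁ = |v_t − v_c| = |4.461 − 3.408| = 1.053 km/s.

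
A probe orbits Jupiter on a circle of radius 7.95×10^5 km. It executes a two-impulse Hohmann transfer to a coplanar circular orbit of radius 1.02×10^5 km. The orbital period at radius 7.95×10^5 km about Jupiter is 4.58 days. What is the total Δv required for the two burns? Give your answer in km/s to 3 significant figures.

Δv = 18.3 km/s

From Kepler's third law T² = 4π²r³/μ at r = 7.95×10^5 km, T = 4.58 days = 4.58 × 86400 s = 3.95712×10^5 s: μ = 4π²r³/T² = 1.26678×10^8 km³/s².
The Hohmann ellipse has a_t = (r₁ + r₂)/2 = 4.485×10^5 km.
At r₁ the circular-orbit speed is v₁ = √(μ/r₁) = 12.623 km/s.
Transfer-orbit speed at r₁ (v² = μ(2/r − 1/a)): v_a = √[μ(2/r₁ − 1/a_t)] = 6.0199 km/s.
First burn Δv₁ = |v_a − v₁| = 6.603 km/s.
At r₂, v₂ = √(μ/r₂) = 35.24 km/s.
Transfer-orbit speed at r₂: v_p = √[μ(2/r₂ − 1/a_t)] = 46.92 km/s.
Second burn Δv₂ = |v₂ − v_p| = 11.68 km/s.
Total Δv = Δv₁ + Δv₂ = 18.28 km/s.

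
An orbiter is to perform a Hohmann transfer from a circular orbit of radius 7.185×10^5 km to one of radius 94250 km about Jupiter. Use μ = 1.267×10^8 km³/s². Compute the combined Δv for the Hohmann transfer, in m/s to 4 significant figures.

Transfer-ellipse semi-major axis a_t = (r₁ + r₂)/2 = (7.185×10^5 + 94250)/2 = 4.06375×10^5 km.
Circular speed at r₁: v₁ = √(μ/r₁) = √(1.267×10^8/7.185×10^5) = 13.279 km/s.
Transfer-orbit speed at r₁ (vis-viva equation): v_a = √[μ(2/r₁ − 1/a_t)] = 6.3952 km/s.
First burn Δv₁ = |v_a − v₁| = 6.884 km/s.
At r₂, v₂ = √(μ/r₂) = 36.66 km/s.
Transfer-orbit speed at r₂: v_p = √[μ(2/r₂ − 1/a_t)] = 48.75 km/s.
Second burn Δv₂ = |v₂ − v_p| = 12.09 km/s.
Δv = Δv₁ + Δv₂ = 6.884 + 12.09 = 18.97 km/s.

Δv = 18970 m/s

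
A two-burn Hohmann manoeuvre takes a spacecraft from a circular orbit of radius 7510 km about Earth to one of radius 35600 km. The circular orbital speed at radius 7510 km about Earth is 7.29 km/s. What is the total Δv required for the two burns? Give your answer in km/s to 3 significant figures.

Δv = 3.45 km/s

From the circular-orbit relation v² = μ/r at r = 7510 km: μ = v²r = (7.29)² × 7510 = 3.99112×10^5 km³/s².
Semi-major axis of the transfer orbit: a_t = (7510 + 35600)/2 = 21555 km.
Circular speed at r₁: v₁ = √(μ/r₁) = √(3.99112×10^5/7510) = 7.290 km/s.
On the transfer ellipse at r₁, vis-viva equation gives v_p = √[μ(2/r₁ − 1/a_t)] = 9.369 km/s.
First burn Δv₁ = |v_p − v₁| = 2.079 km/s.
Circular speed at r₂: v₂ = √(μ/r₂) = 3.348 km/s.
Transfer-orbit speed at r₂: v_a = √[μ(2/r₂ − 1/a_t)] = 1.976 km/s.
Second burn Δv₂ = |v₂ − v_a| = 1.372 km/s.
Total Δv = Δv₁ + Δv₂ = 3.451 km/s.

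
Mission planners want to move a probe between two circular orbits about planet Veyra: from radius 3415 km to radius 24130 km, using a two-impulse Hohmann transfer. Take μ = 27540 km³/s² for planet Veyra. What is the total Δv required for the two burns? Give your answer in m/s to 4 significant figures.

Transfer-ellipse semi-major axis a_t = (r₁ + r₂)/2 = (3415 + 24130)/2 = 13772.5 km.
At r₁ the circular-orbit speed is v₁ = √(μ/r₁) = 2.8398 km/s.
Transfer-orbit speed at r₁ (vis-viva): v_p = √[μ(2/r₁ − 1/a_t)] = 3.7589 km/s.
First burn Δv₁ = |v_p − v₁| = 0.9191 km/s.
At r₂, v₂ = √(μ/r₂) = 1.0683 km/s.
Transfer-orbit speed at r₂: v_a = √[μ(2/r₂ − 1/a_t)] = 0.53198 km/s.
Second burn Δv₂ = |v₂ − v_a| = 0.5363 km/s.
Δv = Δv₁ + Δv₂ = 0.9191 + 0.5363 = 1.455 km/s.

Δv = 1455 m/s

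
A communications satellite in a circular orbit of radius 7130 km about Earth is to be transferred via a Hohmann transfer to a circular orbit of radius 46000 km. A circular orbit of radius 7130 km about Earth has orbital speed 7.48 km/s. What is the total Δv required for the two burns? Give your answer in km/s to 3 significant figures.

From the circular-orbit relation v² = μ/r at r = 7130 km: μ = v²r = (7.48)² × 7130 = 3.98926×10^5 km³/s².
The Hohmann ellipse has a_t = (r₁ + r₂)/2 = 26565 km.
Circular speed at r₁: v₁ = √(μ/r₁) = √(3.98926×10^5/7130) = 7.480 km/s.
Transfer-orbit speed at r₁ (v² = μ(2/r − 1/a)): v_p = √[μ(2/r₁ − 1/a_t)] = 9.843 km/s.
First burn Δv₁ = |v_p − v₁| = 2.363 km/s.
At r₂, v₂ = √(μ/r₂) = 2.945 km/s.
Transfer-orbit speed at r₂: v_a = √[μ(2/r₂ − 1/a_t)] = 1.526 km/s.
Second burn Δv₂ = |v₂ − v_a| = 1.419 km/s.
Total Δv = Δv₁ + Δv₂ = 3.782 km/s.

Δv = 3.78 km/s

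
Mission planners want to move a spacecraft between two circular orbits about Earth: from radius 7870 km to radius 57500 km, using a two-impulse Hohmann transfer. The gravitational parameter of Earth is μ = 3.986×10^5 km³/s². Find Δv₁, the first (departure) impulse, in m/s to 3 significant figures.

Transfer-ellipse semi-major axis a_t = (r₁ + r₂)/2 = (7870 + 57500)/2 = 32685 km.
Circular speed at r = 7870 km: v_c = √(μ/r) = 7.1167 km/s.
Vis-viva on the transfer ellipse at r = 7870 km gives v_t = √[μ(2/r − 1/a_t)] = 9.4393 km/s.
Δv₁ = |v_t − v_c| = |9.4393 − 7.1167| = 2.323 km/s.

Δv₁ = 2320 m/s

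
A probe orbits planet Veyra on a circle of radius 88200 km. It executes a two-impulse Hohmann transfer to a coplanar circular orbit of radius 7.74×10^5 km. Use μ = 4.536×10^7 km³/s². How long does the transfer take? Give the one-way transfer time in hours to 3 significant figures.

t = 36.7 hours

The Hohmann ellipse has a_t = (r₁ + r₂)/2 = 4.311×10^5 km.
Transfer time t = π√(a_t³/μ) = π√((4.311×10^5)³ / 4.536×10^7) = 1.320×10^5 s.
Converting: 1.320×10^5 s ÷ 3600 s/hour = 36.7 hours.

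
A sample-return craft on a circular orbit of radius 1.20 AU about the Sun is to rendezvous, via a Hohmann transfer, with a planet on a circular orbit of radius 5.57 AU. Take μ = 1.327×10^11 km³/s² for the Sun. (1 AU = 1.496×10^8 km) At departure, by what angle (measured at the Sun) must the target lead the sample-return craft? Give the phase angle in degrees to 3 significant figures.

In km: r₁ = 1.20 × 1.496×10^8 = 1.7952×10^8 km; r₂ = 5.57 × 1.496×10^8 = 8.33272×10^8 km.
The Hohmann ellipse has a_t = (r₁ + r₂)/2 = 5.06396×10^8 km.
The half-period of the transfer ellipse is t = π√(a_t³/μ) = 9.8277×10^7 s.
Target angular speed ω₂ = √(μ/r₂³) = 1.5145×10^-8 rad/s.
Angle swept by the target during transfer: ω₂·t = 1.4884 rad = 85.28°.
Arrival is 180° from departure on the ellipse, so φ = 180° − 85.28° = 94.7°.

φ = 94.7°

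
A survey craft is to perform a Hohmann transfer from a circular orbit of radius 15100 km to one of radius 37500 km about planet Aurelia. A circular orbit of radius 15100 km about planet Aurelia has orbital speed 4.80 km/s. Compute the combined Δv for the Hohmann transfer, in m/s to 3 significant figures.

From the circular-orbit relation v² = μ/r at r = 15100 km: μ = v²r = (4.80)² × 15100 = 3.47904×10^5 km³/s².
Semi-major axis of the transfer orbit: a_t = (15100 + 37500)/2 = 26300 km.
Circular speed at r₁: v₁ = √(μ/r₁) = √(3.47904×10^5/15100) = 4.80000 km/s.
Transfer-orbit speed at r₁ (v² = μ(2/r − 1/a)): v_p = √[μ(2/r₁ − 1/a_t)] = 5.73164 km/s.
First burn Δv₁ = |v_p − v₁| = 0.93164 km/s.
Circular speed at r₂: v₂ = √(μ/r₂) = 3.04589 km/s.
Transfer-orbit speed at r₂: v_a = √[μ(2/r₂ − 1/a_t)] = 2.30794 km/s.
Second burn Δv₂ = |v₂ − v_a| = 0.73795 km/s.
Total Δv = Δv₁ + Δv₂ = 1.670 km/s.

Δv = 1670 m/s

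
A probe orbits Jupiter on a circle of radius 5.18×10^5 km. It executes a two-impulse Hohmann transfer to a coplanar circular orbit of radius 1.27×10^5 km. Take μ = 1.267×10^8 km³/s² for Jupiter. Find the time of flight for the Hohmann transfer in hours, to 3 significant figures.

t = 14.2 hours

Transfer-ellipse semi-major axis a_t = (r₁ + r₂)/2 = (5.180×10^5 + 1.270×10^5)/2 = 3.225×10^5 km.
Half the transfer-orbit period gives t = π√(a_t³/μ) = 51120 s.
Converting: 51120 s ÷ 3600 s/hour = 14.2 hours.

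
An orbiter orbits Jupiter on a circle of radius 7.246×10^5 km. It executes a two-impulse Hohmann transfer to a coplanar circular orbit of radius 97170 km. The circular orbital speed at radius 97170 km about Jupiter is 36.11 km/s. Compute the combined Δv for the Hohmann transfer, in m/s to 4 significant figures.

Δv = 18640 m/s

From the circular-orbit relation v² = μ/r at r = 97170 km: μ = v²r = (36.11)² × 97170 = 1.26703×10^8 km³/s².
Transfer-ellipse semi-major axis a_t = (r₁ + r₂)/2 = (7.246×10^5 + 97170)/2 = 4.10885×10^5 km.
At r₁ the circular-orbit speed is v₁ = √(μ/r₁) = 13.22344 km/s.
On the transfer ellipse at r₁, vis-viva gives v_a = √[μ(2/r₁ − 1/a_t)] = 6.430584 km/s.
First burn Δv₁ = |v_a − v₁| = 6.7929 km/s.
At r₂, v₂ = √(μ/r₂) = 36.110 km/s.
Transfer-orbit speed at r₂: v_p = √[μ(2/r₂ − 1/a_t)] = 47.953 km/s.
Second burn Δv₂ = |v₂ − v_p| = 11.843 km/s.
Δv = Δv₁ + Δv₂ = 6.7929 + 11.843 = 18.64 km/s.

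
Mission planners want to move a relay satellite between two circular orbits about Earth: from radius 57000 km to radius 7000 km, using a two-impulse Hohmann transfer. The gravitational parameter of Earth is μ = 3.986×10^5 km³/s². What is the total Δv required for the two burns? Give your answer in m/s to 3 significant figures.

Transfer-ellipse semi-major axis a_t = (r₁ + r₂)/2 = (57000 + 7000)/2 = 32000 km.
Circular speed at r₁: v₁ = √(μ/r₁) = √(3.986×10^5/57000) = 2.6444 km/s.
On the transfer ellipse at r₁, vis-viva gives v_a = √[μ(2/r₁ − 1/a_t)] = 1.2368 km/s.
First burn Δv₁ = |v_a − v₁| = 1.408 km/s.
Circular speed at r₂: v₂ = √(μ/r₂) = 7.5460 km/s.
Transfer-orbit speed at r₂: v_p = √[μ(2/r₂ − 1/a_t)] = 10.071 km/s.
Second burn Δv₂ = |v₂ − v_p| = 2.525 km/s.
Δv = Δv₁ + Δv₂ = 1.408 + 2.525 = 3.933 km/s.

Δv = 3930 m/s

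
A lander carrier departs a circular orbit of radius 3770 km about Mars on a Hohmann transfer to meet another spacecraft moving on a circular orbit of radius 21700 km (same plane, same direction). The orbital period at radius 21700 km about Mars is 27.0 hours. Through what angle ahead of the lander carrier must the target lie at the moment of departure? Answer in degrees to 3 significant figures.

From Kepler's third law T² = 4π²r³/μ at r = 21700 km, T = 27.0 hours = 27.0 × 3600 s = 97200 s: μ = 4π²r³/T² = 42697.9 km³/s².
Transfer-ellipse semi-major axis a_t = (r₁ + r₂)/2 = (3770 + 21700)/2 = 12735 km.
The half-period of the transfer ellipse is t = π√(a_t³/μ) = 21850 s.
The target's mean motion on its circular orbit is ω₂ = √(μ/r₂³) = 6.464×10^-5 rad/s.
Angle swept by the target during transfer: ω₂·t = 1.4124 rad = 80.92°.
The lander carrier traverses 180° on the transfer ellipse, so the target must lead by 180° − 80.92° = 99.1°.

φ = 99.1°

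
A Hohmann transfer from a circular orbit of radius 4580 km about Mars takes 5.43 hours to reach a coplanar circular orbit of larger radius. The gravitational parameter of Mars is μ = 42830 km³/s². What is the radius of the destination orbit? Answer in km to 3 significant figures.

Transfer time t = 5.43 hours = 19548 s, and t = π√(a_t³/μ).
So a_t = (μ t²/π²)^(1/3) = (42830 × (19548)² / π²)^(1/3) = 11836 km.
Since a_t = (r₁ + r₂)/2, r₂ = 2a_t − r₁ = 2×11836 − 4580 = 19092 km.

r₂ = 19100 km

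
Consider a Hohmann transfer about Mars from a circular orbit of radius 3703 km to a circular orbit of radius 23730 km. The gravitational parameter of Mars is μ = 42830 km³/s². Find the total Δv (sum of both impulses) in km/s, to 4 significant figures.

Δv = 1.718 km/s

Semi-major axis of the transfer orbit: a_t = (3703 + 23730)/2 = 13716.5 km.
Circular speed at r₁: v₁ = √(μ/r₁) = √(42830/3703) = 3.40093 km/s.
On the transfer ellipse at r₁, vis-viva equation gives v_p = √[μ(2/r₁ − 1/a_t)] = 4.47326 km/s.
First burn Δv₁ = |v_p − v₁| = 1.0723 km/s.
At r₂, v₂ = √(μ/r₂) = 1.34346 km/s.
Transfer-orbit speed at r₂: v_a = √[μ(2/r₂ − 1/a_t)] = 0.698040 km/s.
Second burn Δv₂ = |v₂ − v_a| = 0.64542 km/s.
Total Δv = Δv₁ + Δv₂ = 1.718 km/s.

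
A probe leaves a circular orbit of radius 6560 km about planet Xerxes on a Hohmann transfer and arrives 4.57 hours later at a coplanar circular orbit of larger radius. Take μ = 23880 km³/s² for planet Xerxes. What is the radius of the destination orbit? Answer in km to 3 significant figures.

Transfer time t = 4.57 hours = 16452 s, and t = π√(a_t³/μ).
So a_t = (μ t²/π²)^(1/3) = (23880 × (16452)² / π²)^(1/3) = 8684.1 km.
Since a_t = (r₁ + r₂)/2, r₂ = 2a_t − r₁ = 2×8684.1 − 6560 = 10808.2 km.

r₂ = 10800 km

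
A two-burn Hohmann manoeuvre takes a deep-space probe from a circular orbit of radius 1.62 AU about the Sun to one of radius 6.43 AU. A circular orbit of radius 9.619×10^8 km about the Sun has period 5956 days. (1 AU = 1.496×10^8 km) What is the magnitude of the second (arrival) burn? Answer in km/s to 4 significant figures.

From Kepler's third law T² = 4π²r³/μ at r = 9.619×10^8 km, T = 5956 days = 5956 × 86400 s = 5.145984×10^8 s: μ = 4π²r³/T² = 1.32682×10^11 km³/s².
In km: r₁ = 1.62 × 1.496×10^8 = 2.42352×10^8 km; r₂ = 6.43 × 1.496×10^8 = 9.61928×10^8 km.
The Hohmann ellipse has a_t = (r₁ + r₂)/2 = 6.0214×10^8 km.
Circular speed at r = 9.61928×10^8 km: v_c = √(μ/r) = 11.745 km/s.
Vis-viva on the transfer ellipse at r = 9.61928×10^8 km gives v_t = √[μ(2/r − 1/a_t)] = 7.4509 km/s.
Δv₂ = |v_t − v_c| = |7.4509 − 11.745| = 4.294 km/s.

Δv₂ = 4.294 km/s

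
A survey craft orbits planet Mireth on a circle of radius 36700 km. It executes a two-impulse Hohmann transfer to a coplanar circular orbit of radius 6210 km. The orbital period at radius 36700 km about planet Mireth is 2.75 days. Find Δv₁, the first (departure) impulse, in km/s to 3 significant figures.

From Kepler's third law T² = 4π²r³/μ at r = 36700 km, T = 2.75 days = 2.75 × 86400 s = 2.376×10^5 s: μ = 4π²r³/T² = 34567.3 km³/s².
The Hohmann ellipse has a_t = (r₁ + r₂)/2 = 21455 km.
Circular speed at r = 36700 km: v_c = √(μ/r) = 0.9705 km/s.
Vis-viva on the transfer ellipse at r = 36700 km gives v_t = √[μ(2/r − 1/a_t)] = 0.5221 km/s.
Δv₁ = |v_t − v_c| = |0.5221 − 0.9705| = 0.4484 km/s.

Δv₁ = 0.448 km/s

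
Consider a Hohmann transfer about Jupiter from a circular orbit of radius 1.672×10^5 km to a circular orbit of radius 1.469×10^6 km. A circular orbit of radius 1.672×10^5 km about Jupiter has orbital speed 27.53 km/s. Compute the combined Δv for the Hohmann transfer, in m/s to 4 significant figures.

Δv = 14450 m/s

From the circular-orbit relation v² = μ/r at r = 1.672×10^5 km: μ = v²r = (27.53)² × 1.672×10^5 = 1.26721×10^8 km³/s².
The Hohmann ellipse has a_t = (r₁ + r₂)/2 = 8.181×10^5 km.
At r₁ the circular-orbit speed is v₁ = √(μ/r₁) = 27.53 km/s.
Transfer-orbit speed at r₁ (vis-viva equation): v_p = √[μ(2/r₁ − 1/a_t)] = 36.89 km/s.
First burn Δv₁ = |v_p − v₁| = 9.360 km/s.
Circular speed at r₂: v₂ = √(μ/r₂) = 9.288 km/s.
Transfer-orbit speed at r₂: v_a = √[μ(2/r₂ − 1/a_t)] = 4.199 km/s.
Second burn Δv₂ = |v₂ − v_a| = 5.089 km/s.
Total Δv = Δv₁ + Δv₂ = 14.45 km/s.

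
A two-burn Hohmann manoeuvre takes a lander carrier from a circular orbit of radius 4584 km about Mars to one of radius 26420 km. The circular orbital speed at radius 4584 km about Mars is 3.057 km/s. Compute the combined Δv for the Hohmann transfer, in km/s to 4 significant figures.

Δv = 1.515 km/s

From the circular-orbit relation v² = μ/r at r = 4584 km: μ = v²r = (3.057)² × 4584 = 42838.6 km³/s².
The Hohmann ellipse has a_t = (r₁ + r₂)/2 = 15502 km.
At r₁ the circular-orbit speed is v₁ = √(μ/r₁) = 3.0570 km/s.
Transfer-orbit speed at r₁ (v² = μ(2/r − 1/a)): v_p = √[μ(2/r₁ − 1/a_t)] = 3.9909 km/s.
First burn Δv₁ = |v_p − v₁| = 0.9339 km/s.
At r₂, v₂ = √(μ/r₂) = 1.27336 km/s.
Transfer-orbit speed at r₂: v_a = √[μ(2/r₂ − 1/a_t)] = 0.692436 km/s.
Second burn Δv₂ = |v₂ − v_a| = 0.5809 km/s.
Δv = Δv₁ + Δv₂ = 0.9339 + 0.5809 = 1.515 km/s.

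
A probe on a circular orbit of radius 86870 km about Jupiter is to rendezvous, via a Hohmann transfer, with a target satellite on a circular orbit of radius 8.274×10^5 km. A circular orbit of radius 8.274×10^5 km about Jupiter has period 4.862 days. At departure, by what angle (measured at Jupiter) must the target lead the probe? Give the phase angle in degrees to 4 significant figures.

From Kepler's third law T² = 4π²r³/μ at r = 8.274×10^5 km, T = 4.862 days = 4.862 × 86400 s = 4.200768×10^5 s: μ = 4π²r³/T² = 1.26721×10^8 km³/s².
Semi-major axis of the transfer orbit: a_t = (86870 + 8.274×10^5)/2 = 4.57135×10^5 km.
Transfer time t = π√(a_t³/μ) = 86256.6 s.
Target angular speed ω₂ = √(μ/r₂³) = 1.49572×10^-5 rad/s.
Angle swept by the target during transfer: ω₂·t = 1.2902 rad = 73.92°.
The probe traverses 180° on the transfer ellipse, so the target must lead by 180° − 73.92° = 106.1°.

φ = 106.1°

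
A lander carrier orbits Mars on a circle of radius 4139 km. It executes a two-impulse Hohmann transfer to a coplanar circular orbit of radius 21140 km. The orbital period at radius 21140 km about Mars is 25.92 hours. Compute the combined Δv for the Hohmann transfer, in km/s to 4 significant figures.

Δv = 1.552 km/s

From Kepler's third law T² = 4π²r³/μ at r = 21140 km, T = 25.92 hours = 25.92 × 3600 s = 93312 s: μ = 4π²r³/T² = 42835.1 km³/s².
The Hohmann ellipse has a_t = (r₁ + r₂)/2 = 12639.5 km.
At r₁ the circular-orbit speed is v₁ = √(μ/r₁) = 3.2170 km/s.
On the transfer ellipse at r₁, vis-viva equation gives v_p = √[μ(2/r₁ − 1/a_t)] = 4.1604 km/s.
First burn Δv₁ = |v_p − v₁| = 0.9434 km/s.
At r₂, v₂ = √(μ/r₂) = 1.4235 km/s.
Transfer-orbit speed at r₂: v_a = √[μ(2/r₂ − 1/a_t)] = 0.81457 km/s.
Second burn Δv₂ = |v₂ − v_a| = 0.6089 km/s.
Total Δv = Δv₁ + Δv₂ = 1.552 km/s.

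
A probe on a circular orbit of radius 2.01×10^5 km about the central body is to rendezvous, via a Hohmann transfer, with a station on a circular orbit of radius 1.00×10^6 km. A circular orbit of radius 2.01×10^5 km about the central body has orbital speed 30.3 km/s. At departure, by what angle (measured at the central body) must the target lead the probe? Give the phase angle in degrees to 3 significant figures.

From the circular-orbit relation v² = μ/r at r = 2.01×10^5 km: μ = v²r = (30.3)² × 2.01×10^5 = 1.84536×10^8 km³/s².
Semi-major axis of the transfer orbit: a_t = (2.010×10^5 + 1.000×10^6)/2 = 6.005×10^5 km.
The half-period of the transfer ellipse is t = π√(a_t³/μ) = 1.0762×10^5 s.
The target's mean motion on its circular orbit is ω₂ = √(μ/r₂³) = 1.3584×10^-5 rad/s.
Angle swept by the target during transfer: ω₂·t = 1.4619 rad = 83.76°.
Arrival is 180° from departure on the ellipse, so φ = 180° − 83.76° = 96.2°.

φ = 96.2°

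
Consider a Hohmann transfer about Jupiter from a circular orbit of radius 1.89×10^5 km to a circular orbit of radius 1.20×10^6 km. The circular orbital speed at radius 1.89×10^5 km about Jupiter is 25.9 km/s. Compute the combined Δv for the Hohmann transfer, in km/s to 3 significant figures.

Δv = 13.1 km/s

From the circular-orbit relation v² = μ/r at r = 1.89×10^5 km: μ = v²r = (25.9)² × 1.89×10^5 = 1.26783×10^8 km³/s².
The Hohmann ellipse has a_t = (r₁ + r₂)/2 = 6.945×10^5 km.
At r₁ the circular-orbit speed is v₁ = √(μ/r₁) = 25.900 km/s.
On the transfer ellipse at r₁, vis-viva gives v_p = √[μ(2/r₁ − 1/a_t)] = 34.045 km/s.
First burn Δv₁ = |v_p − v₁| = 8.145 km/s.
Circular speed at r₂: v₂ = √(μ/r₂) = 10.279 km/s.
Transfer-orbit speed at r₂: v_a = √[μ(2/r₂ − 1/a_t)] = 5.3621 km/s.
Second burn Δv₂ = |v₂ − v_a| = 4.917 km/s.
Total Δv = Δv₁ + Δv₂ = 13.06 km/s.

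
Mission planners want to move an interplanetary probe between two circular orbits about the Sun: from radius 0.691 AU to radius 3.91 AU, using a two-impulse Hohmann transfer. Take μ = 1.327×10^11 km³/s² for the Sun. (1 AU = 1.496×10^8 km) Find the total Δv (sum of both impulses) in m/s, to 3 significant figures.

In km: r₁ = 0.691 × 1.496×10^8 = 1.033736×10^8 km; r₂ = 3.91 × 1.496×10^8 = 5.84936×10^8 km.
Semi-major axis of the transfer orbit: a_t = (1.033736×10^8 + 5.84936×10^8)/2 = 3.441548×10^8 km.
Circular speed at r₁: v₁ = √(μ/r₁) = √(1.327×10^11/1.033736×10^8) = 35.83 km/s.
Transfer-orbit speed at r₁ (vis-viva equation): v_p = √[μ(2/r₁ − 1/a_t)] = 46.71 km/s.
First burn Δv₁ = |v_p − v₁| = 10.88 km/s.
At r₂, v₂ = √(μ/r₂) = 15.062 km/s.
Transfer-orbit speed at r₂: v_a = √[μ(2/r₂ − 1/a_t)] = 8.2549 km/s.
Second burn Δv₂ = |v₂ − v_a| = 6.807 km/s.
Total Δv = Δv₁ + Δv₂ = 17.69 km/s.

Δv = 17700 m/s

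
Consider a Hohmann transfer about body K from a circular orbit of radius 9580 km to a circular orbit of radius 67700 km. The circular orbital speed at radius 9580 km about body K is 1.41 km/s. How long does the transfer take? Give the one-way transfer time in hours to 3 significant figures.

t = 48.0 hours

From the circular-orbit relation v² = μ/r at r = 9580 km: μ = v²r = (1.41)² × 9580 = 19046.0 km³/s².
Transfer-ellipse semi-major axis a_t = (r₁ + r₂)/2 = (9580 + 67700)/2 = 38640 km.
By Kepler's third law the transfer-orbit period is T = 2π√(a_t³/μ), so t = T/2 = 1.729×10^5 s.
Converting: 1.729×10^5 s ÷ 3600 s/hour = 48.0 hours.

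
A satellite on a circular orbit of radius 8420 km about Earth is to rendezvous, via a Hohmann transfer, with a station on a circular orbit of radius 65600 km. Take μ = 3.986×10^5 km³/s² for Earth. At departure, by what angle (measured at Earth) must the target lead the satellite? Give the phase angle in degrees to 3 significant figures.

Transfer-ellipse semi-major axis a_t = (r₁ + r₂)/2 = (8420 + 65600)/2 = 37010 km.
Transfer time t = π√(a_t³/μ) = 35429 s.
Target angular speed ω₂ = √(μ/r₂³) = 3.7576×10^-5 rad/s.
Angle swept by the target during transfer: ω₂·t = 1.3313 rad = 76.28°.
Arrival is 180° from departure on the ellipse, so φ = 180° − 76.28° = 104°.

φ = 104°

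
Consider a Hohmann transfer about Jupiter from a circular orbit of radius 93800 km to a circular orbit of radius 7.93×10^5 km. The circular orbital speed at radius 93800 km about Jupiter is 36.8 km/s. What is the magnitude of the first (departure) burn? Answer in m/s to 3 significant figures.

From the circular-orbit relation v² = μ/r at r = 93800 km: μ = v²r = (36.8)² × 93800 = 1.27028×10^8 km³/s².
Semi-major axis of the transfer orbit: a_t = (93800 + 7.930×10^5)/2 = 4.434×10^5 km.
On the circular orbit at r = 93800 km, v_c = √(μ/r) = 36.80 km/s.
Transfer-orbit speed at the same r (vis-viva, a = a_t): v_t = √[μ(2/r − 1/a_t)] = 49.21 km/s.
Δv₁ = |v_t − v_c| = |49.21 − 36.80| = 12.41 km/s.

Δv₁ = 12400 m/s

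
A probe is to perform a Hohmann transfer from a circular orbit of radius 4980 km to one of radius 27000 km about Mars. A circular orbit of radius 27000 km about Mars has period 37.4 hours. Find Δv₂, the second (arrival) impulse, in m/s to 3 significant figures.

Δv₂ = 557 m/s

From Kepler's third law T² = 4π²r³/μ at r = 27000 km, T = 37.4 hours = 37.4 × 3600 s = 1.3464×10^5 s: μ = 4π²r³/T² = 42865.0 km³/s².
Semi-major axis of the transfer orbit: a_t = (4980 + 27000)/2 = 15990 km.
Circular speed at r = 27000 km: v_c = √(μ/r) = 1.260 km/s.
Vis-viva on the transfer ellipse at r = 27000 km gives v_t = √[μ(2/r − 1/a_t)] = 0.7032 km/s.
Δv₂ = |v_t − v_c| = |0.7032 − 1.260| = 0.5568 km/s.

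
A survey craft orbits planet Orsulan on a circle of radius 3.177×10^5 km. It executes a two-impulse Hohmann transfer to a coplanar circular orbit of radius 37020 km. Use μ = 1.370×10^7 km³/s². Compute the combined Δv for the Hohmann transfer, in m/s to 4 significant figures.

Semi-major axis of the transfer orbit: a_t = (3.177×10^5 + 37020)/2 = 1.7736×10^5 km.
Circular speed at r₁: v₁ = √(μ/r₁) = √(1.370×10^7/3.177×10^5) = 6.567 km/s.
Transfer-orbit speed at r₁ (v² = μ(2/r − 1/a)): v_a = √[μ(2/r₁ − 1/a_t)] = 3.000 km/s.
First burn Δv₁ = |v_a − v₁| = 3.567 km/s.
At r₂, v₂ = √(μ/r₂) = 19.24 km/s.
Transfer-orbit speed at r₂: v_p = √[μ(2/r₂ − 1/a_t)] = 25.75 km/s.
Second burn Δv₂ = |v₂ − v_p| = 6.510 km/s.
Total Δv = Δv₁ + Δv₂ = 10.08 km/s.

Δv = 10080 m/s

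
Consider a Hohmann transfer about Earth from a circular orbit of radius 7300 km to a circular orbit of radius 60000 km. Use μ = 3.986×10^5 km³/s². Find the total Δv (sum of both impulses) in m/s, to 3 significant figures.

The Hohmann ellipse has a_t = (r₁ + r₂)/2 = 33650 km.
Circular speed at r₁: v₁ = √(μ/r₁) = √(3.986×10^5/7300) = 7.389 km/s.
Transfer-orbit speed at r₁ (v² = μ(2/r − 1/a)): v_p = √[μ(2/r₁ − 1/a_t)] = 9.867 km/s.
First burn Δv₁ = |v_p − v₁| = 2.478 km/s.
At r₂, v₂ = √(μ/r₂) = 2.577 km/s.
Transfer-orbit speed at r₂: v_a = √[μ(2/r₂ − 1/a_t)] = 1.200 km/s.
Second burn Δv₂ = |v₂ − v_a| = 1.377 km/s.
Δv = Δv₁ + Δv₂ = 2.478 + 1.377 = 3.855 km/s.

Δv = 3850 m/s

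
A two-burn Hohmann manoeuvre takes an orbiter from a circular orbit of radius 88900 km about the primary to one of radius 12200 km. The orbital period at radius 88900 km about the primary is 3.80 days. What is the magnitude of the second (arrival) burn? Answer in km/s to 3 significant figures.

From Kepler's third law T² = 4π²r³/μ at r = 88900 km, T = 3.80 days = 3.80 × 86400 s = 3.2832×10^5 s: μ = 4π²r³/T² = 2.57318×10^5 km³/s².
The Hohmann ellipse has a_t = (r₁ + r₂)/2 = 50550 km.
On the circular orbit at r = 12200 km, v_c = √(μ/r) = 4.5926 km/s.
Transfer-orbit speed at the same r (vis-viva, a = a_t): v_t = √[μ(2/r − 1/a_t)] = 6.0904 km/s.
Δv₂ = |v_t − v_c| = |6.0904 − 4.5926| = 1.498 km/s.

Δv₂ = 1.50 km/s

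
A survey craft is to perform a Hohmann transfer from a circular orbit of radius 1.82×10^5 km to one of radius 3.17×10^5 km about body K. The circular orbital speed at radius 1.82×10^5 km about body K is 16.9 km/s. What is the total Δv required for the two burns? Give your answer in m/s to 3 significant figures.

From the circular-orbit relation v² = μ/r at r = 1.82×10^5 km: μ = v²r = (16.9)² × 1.82×10^5 = 5.19810×10^7 km³/s².
Transfer-ellipse semi-major axis a_t = (r₁ + r₂)/2 = (1.820×10^5 + 3.170×10^5)/2 = 2.495×10^5 km.
Circular speed at r₁: v₁ = √(μ/r₁) = √(5.19810×10^7/1.820×10^5) = 16.900 km/s.
On the transfer ellipse at r₁, vis-viva equation gives v_p = √[μ(2/r₁ − 1/a_t)] = 19.049 km/s.
First burn Δv₁ = |v_p − v₁| = 2.149 km/s.
At r₂, v₂ = √(μ/r₂) = 12.80539 km/s.
Transfer-orbit speed at r₂: v_a = √[μ(2/r₂ − 1/a_t)] = 10.93687 km/s.
Second burn Δv₂ = |v₂ − v_a| = 1.869 km/s.
Total Δv = Δv₁ + Δv₂ = 4.018 km/s.

Δv = 4020 m/s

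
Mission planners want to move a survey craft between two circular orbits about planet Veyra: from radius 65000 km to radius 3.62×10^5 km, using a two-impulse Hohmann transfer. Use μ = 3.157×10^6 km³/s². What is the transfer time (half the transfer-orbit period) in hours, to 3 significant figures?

t = 48.5 hours

Semi-major axis of the transfer orbit: a_t = (65000 + 3.620×10^5)/2 = 2.135×10^5 km.
By Kepler's third law the transfer-orbit period is T = 2π√(a_t³/μ), so t = T/2 = 1.7443×10^5 s.
Converting: 1.7443×10^5 s ÷ 3600 s/hour = 48.5 hours.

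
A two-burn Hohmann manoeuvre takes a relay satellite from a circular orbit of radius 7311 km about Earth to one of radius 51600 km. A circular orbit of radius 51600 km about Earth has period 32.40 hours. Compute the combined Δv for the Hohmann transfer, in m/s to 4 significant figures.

Δv = 3784 m/s

From Kepler's third law T² = 4π²r³/μ at r = 51600 km, T = 32.40 hours = 32.40 × 3600 s = 1.1664×10^5 s: μ = 4π²r³/T² = 3.98670×10^5 km³/s².
The Hohmann ellipse has a_t = (r₁ + r₂)/2 = 29455.5 km.
At r₁ the circular-orbit speed is v₁ = √(μ/r₁) = 7.3845 km/s.
On the transfer ellipse at r₁, vis-viva gives v_p = √[μ(2/r₁ − 1/a_t)] = 9.7737 km/s.
First burn Δv₁ = |v_p − v₁| = 2.389 km/s.
At r₂, v₂ = √(μ/r₂) = 2.780 km/s.
Transfer-orbit speed at r₂: v_a = √[μ(2/r₂ − 1/a_t)] = 1.385 km/s.
Second burn Δv₂ = |v₂ − v_a| = 1.395 km/s.
Total Δv = Δv₁ + Δv₂ = 3.784 km/s.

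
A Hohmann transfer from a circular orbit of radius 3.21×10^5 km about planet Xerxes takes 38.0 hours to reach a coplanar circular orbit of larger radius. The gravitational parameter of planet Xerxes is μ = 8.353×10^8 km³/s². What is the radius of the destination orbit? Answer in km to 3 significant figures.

r₂ = 2.01×10^6 km

Transfer time t = 38.0 hours = 1.368×10^5 s, and t = π√(a_t³/μ).
So a_t = (μ t²/π²)^(1/3) = (8.353×10^8 × (1.368×10^5)² / π²)^(1/3) = 1.1657×10^6 km.
Since a_t = (r₁ + r₂)/2, r₂ = 2a_t − r₁ = 2×1.1657×10^6 − 3.210×10^5 = 2.0104×10^6 km.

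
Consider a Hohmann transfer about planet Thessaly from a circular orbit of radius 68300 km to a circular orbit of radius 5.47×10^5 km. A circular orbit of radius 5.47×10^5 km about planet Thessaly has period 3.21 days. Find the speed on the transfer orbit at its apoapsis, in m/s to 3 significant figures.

v = 5840 m/s

From Kepler's third law T² = 4π²r³/μ at r = 5.47×10^5 km, T = 3.21 days = 3.21 × 86400 s = 2.77344×10^5 s: μ = 4π²r³/T² = 8.40009×10^7 km³/s².
Semi-major axis of the transfer orbit: a_t = (68300 + 5.470×10^5)/2 = 3.0765×10^5 km.
The apoapsis of the transfer ellipse is at r = 5.470×10^5 km.
Applying v² = μ(2/r − 1/a_t): v = 5.839 km/s.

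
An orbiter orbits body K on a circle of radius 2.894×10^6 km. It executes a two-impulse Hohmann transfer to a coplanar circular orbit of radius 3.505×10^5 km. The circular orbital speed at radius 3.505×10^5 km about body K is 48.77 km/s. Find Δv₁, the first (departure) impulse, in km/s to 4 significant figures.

From the circular-orbit relation v² = μ/r at r = 3.505×10^5 km: μ = v²r = (48.77)² × 3.505×10^5 = 8.33669×10^8 km³/s².
The Hohmann ellipse has a_t = (r₁ + r₂)/2 = 1.62225×10^6 km.
On the circular orbit at r = 2.894×10^6 km, v_c = √(μ/r) = 16.9726 km/s.
Transfer-orbit speed at the same r (vis-viva, a = a_t): v_t = √[μ(2/r − 1/a_t)] = 7.88919 km/s.
Δv₁ = |v_t − v_c| = |7.88919 − 16.9726| = 9.083 km/s.

Δv₁ = 9.083 km/s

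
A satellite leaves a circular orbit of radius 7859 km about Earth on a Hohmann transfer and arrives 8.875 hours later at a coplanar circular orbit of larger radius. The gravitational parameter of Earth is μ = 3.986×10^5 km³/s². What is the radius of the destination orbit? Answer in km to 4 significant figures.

r₂ = 61230 km

Transfer time t = 8.875 hours = 31950 s, and t = π√(a_t³/μ).
So a_t = (μ t²/π²)^(1/3) = (3.986×10^5 × (31950)² / π²)^(1/3) = 34546 km.
Since a_t = (r₁ + r₂)/2, r₂ = 2a_t − r₁ = 2×34546 − 7859 = 61233 km.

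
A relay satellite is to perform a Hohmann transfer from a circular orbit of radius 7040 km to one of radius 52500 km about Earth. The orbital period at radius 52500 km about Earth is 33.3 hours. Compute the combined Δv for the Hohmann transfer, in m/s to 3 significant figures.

Δv = 3880 m/s

From Kepler's third law T² = 4π²r³/μ at r = 52500 km, T = 33.3 hours = 33.3 × 3600 s = 1.1988×10^5 s: μ = 4π²r³/T² = 3.97506×10^5 km³/s².
Transfer-ellipse semi-major axis a_t = (r₁ + r₂)/2 = (7040 + 52500)/2 = 29770 km.
Circular speed at r₁: v₁ = √(μ/r₁) = √(3.97506×10^5/7040) = 7.5143 km/s.
Transfer-orbit speed at r₁ (v² = μ(2/r − 1/a)): v_p = √[μ(2/r₁ − 1/a_t)] = 9.9787 km/s.
First burn Δv₁ = |v_p − v₁| = 2.464 km/s.
Circular speed at r₂: v₂ = √(μ/r₂) = 2.752 km/s.
Transfer-orbit speed at r₂: v_a = √[μ(2/r₂ − 1/a_t)] = 1.338 km/s.
Second burn Δv₂ = |v₂ − v_a| = 1.414 km/s.
Total Δv = Δv₁ + Δv₂ = 3.878 km/s.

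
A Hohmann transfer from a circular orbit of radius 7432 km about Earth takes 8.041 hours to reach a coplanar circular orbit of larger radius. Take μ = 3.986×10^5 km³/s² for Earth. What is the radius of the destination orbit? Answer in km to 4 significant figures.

r₂ = 57260 km

Transfer time t = 8.041 hours = 28947.6 s, and t = π√(a_t³/μ).
So a_t = (μ t²/π²)^(1/3) = (3.986×10^5 × (28947.6)² / π²)^(1/3) = 32346 km.
Since a_t = (r₁ + r₂)/2, r₂ = 2a_t − r₁ = 2×32346 − 7432 = 57260 km.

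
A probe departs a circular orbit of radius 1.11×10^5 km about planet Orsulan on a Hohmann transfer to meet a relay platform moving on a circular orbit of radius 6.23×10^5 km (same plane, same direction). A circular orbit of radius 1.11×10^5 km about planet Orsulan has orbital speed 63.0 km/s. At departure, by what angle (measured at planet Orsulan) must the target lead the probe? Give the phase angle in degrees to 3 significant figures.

φ = 98.6°

From the circular-orbit relation v² = μ/r at r = 1.11×10^5 km: μ = v²r = (63.0)² × 1.11×10^5 = 4.40559×10^8 km³/s².
Semi-major axis of the transfer orbit: a_t = (1.110×10^5 + 6.230×10^5)/2 = 3.670×10^5 km.
Transfer time t = π√(a_t³/μ) = 33280 s.
Target angular speed ω₂ = √(μ/r₂³) = 4.268×10^-5 rad/s.
Angle swept by the target during transfer: ω₂·t = 1.4204 rad = 81.38°.
The probe traverses 180° on the transfer ellipse, so the target must lead by 180° − 81.38° = 98.6°.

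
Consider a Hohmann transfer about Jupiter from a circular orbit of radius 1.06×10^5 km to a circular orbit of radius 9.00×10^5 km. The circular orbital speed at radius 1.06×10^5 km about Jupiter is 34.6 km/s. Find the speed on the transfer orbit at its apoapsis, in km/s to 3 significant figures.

From the circular-orbit relation v² = μ/r at r = 1.06×10^5 km: μ = v²r = (34.6)² × 1.06×10^5 = 1.26899×10^8 km³/s².
The Hohmann ellipse has a_t = (r₁ + r₂)/2 = 5.030×10^5 km.
At apoapsis, r = 9.000×10^5 km.
From the vis-viva equation, v = √[μ(2/r − 1/a_t)] = 5.451 km/s.

v = 5.45 km/s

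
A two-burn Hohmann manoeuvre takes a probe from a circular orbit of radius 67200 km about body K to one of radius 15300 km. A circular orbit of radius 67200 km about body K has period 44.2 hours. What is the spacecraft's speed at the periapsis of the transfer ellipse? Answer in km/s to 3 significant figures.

v = 7.10 km/s

From Kepler's third law T² = 4π²r³/μ at r = 67200 km, T = 44.2 hours = 44.2 × 3600 s = 1.5912×10^5 s: μ = 4π²r³/T² = 4.73171×10^5 km³/s².
Transfer-ellipse semi-major axis a_t = (r₁ + r₂)/2 = (67200 + 15300)/2 = 41250 km.
The periapsis of the transfer ellipse is at r = 15300 km.
Applying v² = μ(2/r − 1/a_t): v = 7.098 km/s.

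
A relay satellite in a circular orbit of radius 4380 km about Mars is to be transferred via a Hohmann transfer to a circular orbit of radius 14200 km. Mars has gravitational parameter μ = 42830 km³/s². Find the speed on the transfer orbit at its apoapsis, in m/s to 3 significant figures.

Transfer-ellipse semi-major axis a_t = (r₁ + r₂)/2 = (4380 + 14200)/2 = 9290 km.
At apoapsis, r = 14200 km.
From the vis-viva equation, v = √[μ(2/r − 1/a_t)] = 1.193 km/s.

v = 1190 m/s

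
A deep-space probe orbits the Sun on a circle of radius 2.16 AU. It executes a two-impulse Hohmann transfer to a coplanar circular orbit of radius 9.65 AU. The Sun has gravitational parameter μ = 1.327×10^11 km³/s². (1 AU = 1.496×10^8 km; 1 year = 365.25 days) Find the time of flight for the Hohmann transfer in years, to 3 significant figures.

In km: r₁ = 2.16 × 1.496×10^8 = 3.23136×10^8 km; r₂ = 9.65 × 1.496×10^8 = 1.44364×10^9 km.
Transfer-ellipse semi-major axis a_t = (r₁ + r₂)/2 = (3.23136×10^8 + 1.44364×10^9)/2 = 8.83388×10^8 km.
Half the transfer-orbit period gives t = π√(a_t³/μ) = 2.2643×10^8 s.
Converting: 2.2643×10^8 s ÷ 3.15576×10^7 s/year (365.25 × 86400) = 7.18 years.

t = 7.18 years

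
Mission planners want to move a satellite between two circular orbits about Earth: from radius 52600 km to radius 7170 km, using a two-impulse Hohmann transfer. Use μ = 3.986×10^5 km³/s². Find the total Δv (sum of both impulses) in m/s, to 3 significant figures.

Δv = 3840 m/s

Transfer-ellipse semi-major axis a_t = (r₁ + r₂)/2 = (52600 + 7170)/2 = 29885 km.
Circular speed at r₁: v₁ = √(μ/r₁) = √(3.986×10^5/52600) = 2.7528 km/s.
On the transfer ellipse at r₁, vis-viva equation gives v_a = √[μ(2/r₁ − 1/a_t)] = 1.3484 km/s.
First burn Δv₁ = |v_a − v₁| = 1.404 km/s.
At r₂, v₂ = √(μ/r₂) = 7.456 km/s.
Transfer-orbit speed at r₂: v_p = √[μ(2/r₂ − 1/a_t)] = 9.892 km/s.
Second burn Δv₂ = |v₂ − v_p| = 2.436 km/s.
Δv = Δv₁ + Δv₂ = 1.404 + 2.436 = 3.840 km/s.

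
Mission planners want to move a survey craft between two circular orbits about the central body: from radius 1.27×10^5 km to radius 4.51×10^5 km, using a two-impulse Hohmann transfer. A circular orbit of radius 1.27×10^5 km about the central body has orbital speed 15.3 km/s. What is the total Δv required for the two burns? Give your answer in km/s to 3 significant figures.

Δv = 6.55 km/s

From the circular-orbit relation v² = μ/r at r = 1.27×10^5 km: μ = v²r = (15.3)² × 1.27×10^5 = 2.97294×10^7 km³/s².
Transfer-ellipse semi-major axis a_t = (r₁ + r₂)/2 = (1.270×10^5 + 4.510×10^5)/2 = 2.890×10^5 km.
At r₁ the circular-orbit speed is v₁ = √(μ/r₁) = 15.300 km/s.
On the transfer ellipse at r₁, v² = μ(2/r − 1/a) gives v_p = √[μ(2/r₁ − 1/a_t)] = 19.113 km/s.
First burn Δv₁ = |v_p − v₁| = 3.813 km/s.
At r₂, v₂ = √(μ/r₂) = 8.119 km/s.
Transfer-orbit speed at r₂: v_a = √[μ(2/r₂ − 1/a_t)] = 5.382 km/s.
Second burn Δv₂ = |v₂ − v_a| = 2.737 km/s.
Total Δv = Δv₁ + Δv₂ = 6.550 km/s.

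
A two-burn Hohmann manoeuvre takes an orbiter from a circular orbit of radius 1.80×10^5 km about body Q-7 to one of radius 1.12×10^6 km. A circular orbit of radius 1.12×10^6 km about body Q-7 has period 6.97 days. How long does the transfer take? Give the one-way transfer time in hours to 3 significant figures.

t = 37.0 hours

From Kepler's third law T² = 4π²r³/μ at r = 1.12×10^6 km, T = 6.97 days = 6.97 × 86400 s = 6.02208×10^5 s: μ = 4π²r³/T² = 1.52940×10^8 km³/s².
The Hohmann ellipse has a_t = (r₁ + r₂)/2 = 6.500×10^5 km.
Transfer time t = π√(a_t³/μ) = π√((6.500×10^5)³ / 1.52940×10^8) = 1.331×10^5 s.
Converting: 1.331×10^5 s ÷ 3600 s/hour = 37.0 hours.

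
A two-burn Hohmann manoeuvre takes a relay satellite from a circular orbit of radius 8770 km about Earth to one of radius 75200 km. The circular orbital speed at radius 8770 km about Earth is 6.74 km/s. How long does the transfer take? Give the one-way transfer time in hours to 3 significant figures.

t = 11.9 hours

From the circular-orbit relation v² = μ/r at r = 8770 km: μ = v²r = (6.74)² × 8770 = 3.98400×10^5 km³/s².
The Hohmann ellipse has a_t = (r₁ + r₂)/2 = 41985 km.
Half the transfer-orbit period gives t = π√(a_t³/μ) = 42820 s.
Converting: 42820 s ÷ 3600 s/hour = 11.9 hours.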